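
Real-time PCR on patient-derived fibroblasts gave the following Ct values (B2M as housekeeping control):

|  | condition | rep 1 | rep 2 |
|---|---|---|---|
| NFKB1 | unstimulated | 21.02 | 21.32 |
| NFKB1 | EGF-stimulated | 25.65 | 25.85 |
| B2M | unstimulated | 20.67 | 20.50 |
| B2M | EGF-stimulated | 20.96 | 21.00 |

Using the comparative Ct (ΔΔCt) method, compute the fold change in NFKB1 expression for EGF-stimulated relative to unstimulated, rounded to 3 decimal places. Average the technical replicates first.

0.055

Mean Ct: NFKB1 unstimulated 21.170; NFKB1 EGF-stimulated 25.750; B2M unstimulated 20.585; B2M EGF-stimulated 20.980
ΔCt(unstimulated) = 21.170 − 20.585 = 0.585
ΔCt(EGF-stimulated) = 25.750 − 20.980 = 4.770
ΔΔCt = 4.770 − 0.585 = 4.185
Fold change = 2^(−4.185) = 0.0550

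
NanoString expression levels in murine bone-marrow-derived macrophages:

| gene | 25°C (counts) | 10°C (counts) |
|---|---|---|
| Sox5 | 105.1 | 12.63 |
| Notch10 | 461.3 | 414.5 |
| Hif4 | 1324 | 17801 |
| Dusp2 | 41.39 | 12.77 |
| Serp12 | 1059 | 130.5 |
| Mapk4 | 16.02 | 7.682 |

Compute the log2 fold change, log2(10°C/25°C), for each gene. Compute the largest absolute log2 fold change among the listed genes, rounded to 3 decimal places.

3.749

log2(12.63/105.1) = -3.057  (Sox5)
log2(414.5/461.3) = -0.154  (Notch10)
log2(17801/1324) = 3.749  (Hif4)
log2(12.77/41.39) = -1.697  (Dusp2)
log2(130.5/1059) = -3.021  (Serp12)
log2(7.682/16.02) = -1.060  (Mapk4)
The largest magnitude belongs to Hif4.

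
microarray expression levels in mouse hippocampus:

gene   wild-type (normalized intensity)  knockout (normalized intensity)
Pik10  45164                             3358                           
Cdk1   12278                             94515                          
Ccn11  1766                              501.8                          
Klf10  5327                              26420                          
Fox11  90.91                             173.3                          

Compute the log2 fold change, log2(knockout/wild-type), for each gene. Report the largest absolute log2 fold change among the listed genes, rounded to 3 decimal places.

log2(3358/45164) = -3.749  (Pik10)
log2(94515/12278) = 2.944  (Cdk1)
log2(501.8/1766) = -1.815  (Ccn11)
log2(26420/5327) = 2.310  (Klf10)
log2(173.3/90.91) = 0.931  (Fox11)
The largest magnitude belongs to Pik10.

3.749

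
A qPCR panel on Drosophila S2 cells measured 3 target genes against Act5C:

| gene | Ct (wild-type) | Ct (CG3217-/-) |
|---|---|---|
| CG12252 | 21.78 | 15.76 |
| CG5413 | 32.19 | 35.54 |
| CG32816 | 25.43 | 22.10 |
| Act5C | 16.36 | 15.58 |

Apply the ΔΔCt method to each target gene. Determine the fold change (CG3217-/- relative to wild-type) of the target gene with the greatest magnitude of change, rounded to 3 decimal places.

37.792

CG12252: ΔΔCt = (15.76−15.58) − (21.78−16.36) = 0.18 − 5.42 = -5.24; fold change = 2^5.24 = 37.792
CG5413: ΔΔCt = (35.54−15.58) − (32.19−16.36) = 19.96 − 15.83 = 4.13; fold change = 2^-4.13 = 0.057
CG32816: ΔΔCt = (22.10−15.58) − (25.43−16.36) = 6.52 − 9.07 = -2.55; fold change = 2^2.55 = 5.856
CG12252 has the largest |ΔΔCt| = 5.24.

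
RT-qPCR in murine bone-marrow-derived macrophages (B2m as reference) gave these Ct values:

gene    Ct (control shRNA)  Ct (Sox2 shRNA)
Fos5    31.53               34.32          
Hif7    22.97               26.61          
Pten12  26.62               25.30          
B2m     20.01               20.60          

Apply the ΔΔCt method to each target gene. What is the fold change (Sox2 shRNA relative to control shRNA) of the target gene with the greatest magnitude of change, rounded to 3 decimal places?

Fos5: ΔΔCt = (34.32−20.60) − (31.53−20.01) = 13.72 − 11.52 = 2.20; fold change = 2^-2.20 = 0.218
Hif7: ΔΔCt = (26.61−20.60) − (22.97−20.01) = 6.01 − 2.96 = 3.05; fold change = 2^-3.05 = 0.121
Pten12: ΔΔCt = (25.30−20.60) − (26.62−20.01) = 4.70 − 6.61 = -1.91; fold change = 2^1.91 = 3.758
Hif7 has the largest |ΔΔCt| = 3.05.

0.121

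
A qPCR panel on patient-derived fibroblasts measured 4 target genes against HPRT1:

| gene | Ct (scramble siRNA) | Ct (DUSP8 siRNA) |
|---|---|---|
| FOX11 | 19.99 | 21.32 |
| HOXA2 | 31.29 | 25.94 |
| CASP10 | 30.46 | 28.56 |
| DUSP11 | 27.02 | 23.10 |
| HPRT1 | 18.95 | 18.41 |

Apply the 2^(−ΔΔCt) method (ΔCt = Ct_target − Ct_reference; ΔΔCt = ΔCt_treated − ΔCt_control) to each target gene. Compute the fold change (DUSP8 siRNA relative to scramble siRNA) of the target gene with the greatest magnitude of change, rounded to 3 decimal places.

FOX11: ΔΔCt = (21.32−18.41) − (19.99−18.95) = 2.91 − 1.04 = 1.87; fold change = 2^-1.87 = 0.274
HOXA2: ΔΔCt = (25.94−18.41) − (31.29−18.95) = 7.53 − 12.34 = -4.81; fold change = 2^4.81 = 28.051
CASP10: ΔΔCt = (28.56−18.41) − (30.46−18.95) = 10.15 − 11.51 = -1.36; fold change = 2^1.36 = 2.567
DUSP11: ΔΔCt = (23.10−18.41) − (27.02−18.95) = 4.69 − 8.07 = -3.38; fold change = 2^3.38 = 10.411
HOXA2 has the largest |ΔΔCt| = 4.81.

28.051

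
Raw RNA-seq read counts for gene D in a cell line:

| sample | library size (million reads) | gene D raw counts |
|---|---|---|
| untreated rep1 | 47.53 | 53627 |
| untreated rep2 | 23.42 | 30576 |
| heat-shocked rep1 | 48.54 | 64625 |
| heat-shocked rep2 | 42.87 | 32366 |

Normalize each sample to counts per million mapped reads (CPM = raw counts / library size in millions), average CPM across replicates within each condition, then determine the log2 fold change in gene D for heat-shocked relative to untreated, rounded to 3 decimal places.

CPM(untreated rep1) = 53627 / 47.53 = 1128.2769
CPM(untreated rep2) = 30576 / 23.42 = 1305.5508
CPM(heat-shocked rep1) = 64625 / 48.54 = 1331.3762
CPM(heat-shocked rep2) = 32366 / 42.87 = 754.9802
mean CPM(untreated) = 1216.9138; mean CPM(heat-shocked) = 1043.1782
Fold change = 1043.1782 / 1216.9138 = 0.85723
log2(0.85723) = -0.2222

-0.222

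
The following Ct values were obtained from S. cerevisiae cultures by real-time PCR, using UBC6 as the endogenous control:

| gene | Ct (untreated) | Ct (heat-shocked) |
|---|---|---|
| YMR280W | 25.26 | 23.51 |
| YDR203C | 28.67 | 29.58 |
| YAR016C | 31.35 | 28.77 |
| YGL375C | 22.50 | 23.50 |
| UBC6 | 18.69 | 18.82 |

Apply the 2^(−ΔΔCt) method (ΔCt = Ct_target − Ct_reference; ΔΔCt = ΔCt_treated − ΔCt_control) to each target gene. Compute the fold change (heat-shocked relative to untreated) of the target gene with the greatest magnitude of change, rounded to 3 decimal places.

YMR280W: ΔΔCt = (23.51−18.82) − (25.26−18.69) = 4.69 − 6.57 = -1.88; fold change = 2^1.88 = 3.681
YDR203C: ΔΔCt = (29.58−18.82) − (28.67−18.69) = 10.76 − 9.98 = 0.78; fold change = 2^-0.78 = 0.582
YAR016C: ΔΔCt = (28.77−18.82) − (31.35−18.69) = 9.95 − 12.66 = -2.71; fold change = 2^2.71 = 6.543
YGL375C: ΔΔCt = (23.50−18.82) − (22.50−18.69) = 4.68 − 3.81 = 0.87; fold change = 2^-0.87 = 0.547
YAR016C has the largest |ΔΔCt| = 2.71.

6.543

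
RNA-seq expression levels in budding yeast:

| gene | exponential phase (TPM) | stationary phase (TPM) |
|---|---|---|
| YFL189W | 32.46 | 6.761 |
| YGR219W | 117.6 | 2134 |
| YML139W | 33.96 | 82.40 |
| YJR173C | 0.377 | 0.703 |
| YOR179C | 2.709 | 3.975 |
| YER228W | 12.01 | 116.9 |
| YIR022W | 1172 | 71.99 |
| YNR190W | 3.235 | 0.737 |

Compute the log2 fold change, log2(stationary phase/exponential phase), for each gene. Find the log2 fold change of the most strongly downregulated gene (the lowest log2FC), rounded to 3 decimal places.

-4.025

log2(6.761/32.46) = -2.263  (YFL189W)
log2(2134/117.6) = 4.182  (YGR219W)
log2(82.40/33.96) = 1.279  (YML139W)
log2(0.703/0.377) = 0.899  (YJR173C)
log2(3.975/2.709) = 0.553  (YOR179C)
log2(116.9/12.01) = 3.283  (YER228W)
log2(71.99/1172) = -4.025  (YIR022W)
log2(0.737/3.235) = -2.134  (YNR190W)
YIR022W is most strongly downregulated.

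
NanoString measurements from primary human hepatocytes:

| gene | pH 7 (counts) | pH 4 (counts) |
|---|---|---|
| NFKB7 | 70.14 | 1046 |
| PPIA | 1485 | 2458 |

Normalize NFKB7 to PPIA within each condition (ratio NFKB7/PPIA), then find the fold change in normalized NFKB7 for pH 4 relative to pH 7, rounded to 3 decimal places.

NFKB7/PPIA (pH 7) = 70.14 / 1485 = 0.047232
NFKB7/PPIA (pH 4) = 1046 / 2458 = 0.42555
Fold change = 0.42555 / 0.047232 = 9.0097

9.010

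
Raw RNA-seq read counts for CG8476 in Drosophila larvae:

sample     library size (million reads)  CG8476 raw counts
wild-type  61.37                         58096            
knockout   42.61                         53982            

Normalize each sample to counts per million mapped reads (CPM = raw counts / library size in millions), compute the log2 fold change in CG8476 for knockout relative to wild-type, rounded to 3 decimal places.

CPM(wild-type) = 58096 / 61.37 = 946.6515
CPM(knockout) = 53982 / 42.61 = 1266.8857
Fold change = 1266.8857 / 946.6515 = 1.33828
log2(1.33828) = 0.4204

0.420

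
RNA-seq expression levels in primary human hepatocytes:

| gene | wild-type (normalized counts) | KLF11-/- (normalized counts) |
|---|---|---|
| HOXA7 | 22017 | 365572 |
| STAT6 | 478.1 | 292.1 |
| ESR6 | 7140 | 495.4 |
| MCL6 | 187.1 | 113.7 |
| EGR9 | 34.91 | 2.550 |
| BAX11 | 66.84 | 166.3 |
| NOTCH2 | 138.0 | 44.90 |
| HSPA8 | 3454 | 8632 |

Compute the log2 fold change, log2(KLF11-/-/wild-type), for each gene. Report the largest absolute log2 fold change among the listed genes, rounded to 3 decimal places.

log2(365572/22017) = 4.053  (HOXA7)
log2(292.1/478.1) = -0.711  (STAT6)
log2(495.4/7140) = -3.849  (ESR6)
log2(113.7/187.1) = -0.719  (MCL6)
log2(2.550/34.91) = -3.775  (EGR9)
log2(166.3/66.84) = 1.315  (BAX11)
log2(44.90/138.0) = -1.620  (NOTCH2)
log2(8632/3454) = 1.321  (HSPA8)
The largest magnitude belongs to HOXA7.

4.053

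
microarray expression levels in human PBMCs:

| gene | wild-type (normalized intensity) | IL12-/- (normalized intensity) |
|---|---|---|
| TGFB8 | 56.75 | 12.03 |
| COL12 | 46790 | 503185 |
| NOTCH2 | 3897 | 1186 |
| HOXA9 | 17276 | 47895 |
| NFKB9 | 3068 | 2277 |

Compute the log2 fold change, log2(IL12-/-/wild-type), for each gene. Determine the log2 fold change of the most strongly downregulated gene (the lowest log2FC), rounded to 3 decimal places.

log2(12.03/56.75) = -2.238  (TGFB8)
log2(503185/46790) = 3.427  (COL12)
log2(1186/3897) = -1.716  (NOTCH2)
log2(47895/17276) = 1.471  (HOXA9)
log2(2277/3068) = -0.430  (NFKB9)
TGFB8 is most strongly downregulated.

-2.238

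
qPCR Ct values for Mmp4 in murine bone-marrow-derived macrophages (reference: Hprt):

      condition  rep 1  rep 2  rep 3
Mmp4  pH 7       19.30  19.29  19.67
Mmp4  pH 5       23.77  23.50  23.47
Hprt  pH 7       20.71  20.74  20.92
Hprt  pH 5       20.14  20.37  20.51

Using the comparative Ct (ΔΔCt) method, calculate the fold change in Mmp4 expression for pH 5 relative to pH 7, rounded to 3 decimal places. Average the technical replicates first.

0.041

Mean Ct: Mmp4 pH 7 19.420; Mmp4 pH 5 23.580; Hprt pH 7 20.790; Hprt pH 5 20.340
ΔCt(pH 7) = 19.420 − 20.790 = -1.370
ΔCt(pH 5) = 23.580 − 20.340 = 3.240
ΔΔCt = 3.240 − (-1.370) = 4.610
Fold change = 2^(−4.610) = 0.0409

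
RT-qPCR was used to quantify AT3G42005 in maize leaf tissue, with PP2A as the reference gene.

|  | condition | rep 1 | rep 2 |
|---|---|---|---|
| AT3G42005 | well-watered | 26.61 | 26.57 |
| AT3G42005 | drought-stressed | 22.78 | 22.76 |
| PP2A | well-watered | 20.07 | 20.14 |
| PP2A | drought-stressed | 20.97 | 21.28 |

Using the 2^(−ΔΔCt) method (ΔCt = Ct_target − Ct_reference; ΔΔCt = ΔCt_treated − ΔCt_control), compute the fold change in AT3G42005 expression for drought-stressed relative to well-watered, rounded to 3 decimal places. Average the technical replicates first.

Mean Ct: AT3G42005 well-watered 26.590; AT3G42005 drought-stressed 22.770; PP2A well-watered 20.105; PP2A drought-stressed 21.125
ΔCt(well-watered) = 26.590 − 20.105 = 6.485
ΔCt(drought-stressed) = 22.770 − 21.125 = 1.645
ΔΔCt = 1.645 − 6.485 = -4.840
Fold change = 2^(−(-4.840)) = 2^4.840 = 28.6408

28.641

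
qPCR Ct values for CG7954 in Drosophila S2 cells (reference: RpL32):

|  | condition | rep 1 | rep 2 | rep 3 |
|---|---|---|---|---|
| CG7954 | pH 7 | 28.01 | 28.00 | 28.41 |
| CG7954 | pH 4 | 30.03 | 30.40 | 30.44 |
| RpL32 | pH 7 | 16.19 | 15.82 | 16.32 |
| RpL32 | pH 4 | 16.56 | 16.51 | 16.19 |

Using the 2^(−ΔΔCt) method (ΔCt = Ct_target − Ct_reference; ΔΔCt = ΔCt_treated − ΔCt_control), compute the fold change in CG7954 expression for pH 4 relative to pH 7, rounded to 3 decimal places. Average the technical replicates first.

0.279

Mean Ct: CG7954 pH 7 28.140; CG7954 pH 4 30.290; RpL32 pH 7 16.110; RpL32 pH 4 16.420
ΔCt(pH 7) = 28.140 − 16.110 = 12.030
ΔCt(pH 4) = 30.290 − 16.420 = 13.870
ΔΔCt = 13.870 − 12.030 = 1.840
Fold change = 2^(−1.840) = 0.2793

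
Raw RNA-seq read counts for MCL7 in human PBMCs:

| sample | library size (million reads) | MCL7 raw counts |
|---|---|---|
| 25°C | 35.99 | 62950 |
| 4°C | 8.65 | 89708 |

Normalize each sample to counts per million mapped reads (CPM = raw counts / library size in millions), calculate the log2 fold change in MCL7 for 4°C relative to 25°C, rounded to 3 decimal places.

2.568

CPM(25°C) = 62950 / 35.99 = 1749.0970
CPM(4°C) = 89708 / 8.65 = 10370.8671
Fold change = 10370.8671 / 1749.0970 = 5.92927
log2(5.92927) = 2.5679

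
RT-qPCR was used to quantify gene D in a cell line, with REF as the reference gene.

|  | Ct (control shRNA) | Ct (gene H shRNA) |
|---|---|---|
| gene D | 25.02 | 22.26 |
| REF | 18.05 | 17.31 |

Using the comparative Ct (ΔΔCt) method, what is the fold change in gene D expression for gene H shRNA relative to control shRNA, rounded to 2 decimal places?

4.06

ΔCt(control shRNA) = 25.020 − 18.050 = 6.970
ΔCt(gene H shRNA) = 22.260 − 17.310 = 4.950
ΔΔCt = 4.950 − 6.970 = -2.020
Fold change = 2^(−(-2.020)) = 2^2.020 = 4.056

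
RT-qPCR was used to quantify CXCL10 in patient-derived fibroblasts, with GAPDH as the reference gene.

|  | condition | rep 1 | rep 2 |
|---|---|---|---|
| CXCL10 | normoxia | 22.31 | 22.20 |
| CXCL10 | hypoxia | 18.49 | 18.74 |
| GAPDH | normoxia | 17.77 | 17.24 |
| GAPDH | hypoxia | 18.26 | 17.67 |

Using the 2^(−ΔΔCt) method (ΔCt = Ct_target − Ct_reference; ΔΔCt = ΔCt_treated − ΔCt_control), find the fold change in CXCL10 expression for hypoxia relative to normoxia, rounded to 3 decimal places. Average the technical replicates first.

17.148

Mean Ct: CXCL10 normoxia 22.255; CXCL10 hypoxia 18.615; GAPDH normoxia 17.505; GAPDH hypoxia 17.965
ΔCt(normoxia) = 22.255 − 17.505 = 4.750
ΔCt(hypoxia) = 18.615 − 17.965 = 0.650
ΔΔCt = 0.650 − 4.750 = -4.100
Fold change = 2^(−(-4.100)) = 2^4.100 = 17.1484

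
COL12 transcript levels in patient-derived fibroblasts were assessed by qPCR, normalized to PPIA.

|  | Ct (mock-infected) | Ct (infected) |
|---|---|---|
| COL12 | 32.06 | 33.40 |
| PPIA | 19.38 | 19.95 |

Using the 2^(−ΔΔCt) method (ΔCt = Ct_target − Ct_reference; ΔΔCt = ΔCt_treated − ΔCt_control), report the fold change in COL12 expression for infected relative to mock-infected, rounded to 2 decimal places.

ΔCt(mock-infected) = 32.060 − 19.380 = 12.680
ΔCt(infected) = 33.400 − 19.950 = 13.450
ΔΔCt = 13.450 − 12.680 = 0.770
Fold change = 2^(−0.770) = 0.586

0.59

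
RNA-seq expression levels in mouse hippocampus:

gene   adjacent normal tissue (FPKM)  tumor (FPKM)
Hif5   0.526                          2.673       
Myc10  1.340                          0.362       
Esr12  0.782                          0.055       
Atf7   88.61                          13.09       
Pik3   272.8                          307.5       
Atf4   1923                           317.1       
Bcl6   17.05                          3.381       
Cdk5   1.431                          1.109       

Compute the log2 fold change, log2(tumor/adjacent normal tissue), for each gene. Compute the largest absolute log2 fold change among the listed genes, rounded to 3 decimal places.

3.830

log2(2.673/0.526) = 2.345  (Hif5)
log2(0.362/1.340) = -1.888  (Myc10)
log2(0.055/0.782) = -3.830  (Esr12)
log2(13.09/88.61) = -2.759  (Atf7)
log2(307.5/272.8) = 0.173  (Pik3)
log2(317.1/1923) = -2.600  (Atf4)
log2(3.381/17.05) = -2.334  (Bcl6)
log2(1.109/1.431) = -0.368  (Cdk5)
The largest magnitude belongs to Esr12.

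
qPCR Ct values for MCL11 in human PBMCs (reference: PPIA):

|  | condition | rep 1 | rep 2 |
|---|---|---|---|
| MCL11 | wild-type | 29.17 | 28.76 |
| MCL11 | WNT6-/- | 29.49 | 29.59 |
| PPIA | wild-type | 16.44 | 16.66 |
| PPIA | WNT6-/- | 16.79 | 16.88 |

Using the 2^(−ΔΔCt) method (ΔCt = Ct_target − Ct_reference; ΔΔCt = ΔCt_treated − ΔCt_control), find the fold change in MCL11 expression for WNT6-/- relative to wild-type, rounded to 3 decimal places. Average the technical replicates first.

0.818

Mean Ct: MCL11 wild-type 28.965; MCL11 WNT6-/- 29.540; PPIA wild-type 16.550; PPIA WNT6-/- 16.835
ΔCt(wild-type) = 28.965 − 16.550 = 12.415
ΔCt(WNT6-/-) = 29.540 − 16.835 = 12.705
ΔΔCt = 12.705 − 12.415 = 0.290
Fold change = 2^(−0.290) = 0.8179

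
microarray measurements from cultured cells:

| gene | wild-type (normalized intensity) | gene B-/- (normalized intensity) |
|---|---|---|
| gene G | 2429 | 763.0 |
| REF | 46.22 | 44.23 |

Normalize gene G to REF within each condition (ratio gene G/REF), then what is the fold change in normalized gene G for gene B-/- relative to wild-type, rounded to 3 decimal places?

0.328

gene G/REF (wild-type) = 2429 / 46.22 = 52.553
gene G/REF (gene B-/-) = 763.0 / 44.23 = 17.251
Fold change = 17.251 / 52.553 = 0.3283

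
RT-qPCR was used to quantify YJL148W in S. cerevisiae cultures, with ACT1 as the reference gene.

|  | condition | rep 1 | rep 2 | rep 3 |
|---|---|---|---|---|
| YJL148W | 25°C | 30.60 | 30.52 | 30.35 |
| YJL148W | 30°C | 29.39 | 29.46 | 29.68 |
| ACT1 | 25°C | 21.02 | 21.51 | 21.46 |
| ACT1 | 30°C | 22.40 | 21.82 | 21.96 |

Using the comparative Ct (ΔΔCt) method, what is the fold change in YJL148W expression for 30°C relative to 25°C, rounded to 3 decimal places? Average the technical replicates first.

3.272

Mean Ct: YJL148W 25°C 30.490; YJL148W 30°C 29.510; ACT1 25°C 21.330; ACT1 30°C 22.060
ΔCt(25°C) = 30.490 − 21.330 = 9.160
ΔCt(30°C) = 29.510 − 22.060 = 7.450
ΔΔCt = 7.450 − 9.160 = -1.710
Fold change = 2^(−(-1.710)) = 2^1.710 = 3.2716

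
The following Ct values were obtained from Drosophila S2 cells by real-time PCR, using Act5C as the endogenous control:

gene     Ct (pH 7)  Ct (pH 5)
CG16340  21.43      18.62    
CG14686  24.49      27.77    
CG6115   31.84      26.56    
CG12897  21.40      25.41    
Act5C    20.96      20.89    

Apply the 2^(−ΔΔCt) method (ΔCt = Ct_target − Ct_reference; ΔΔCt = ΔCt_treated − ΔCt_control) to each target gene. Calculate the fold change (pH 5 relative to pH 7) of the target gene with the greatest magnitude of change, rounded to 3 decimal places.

CG16340: ΔΔCt = (18.62−20.89) − (21.43−20.96) = -2.27 − 0.47 = -2.74; fold change = 2^2.74 = 6.681
CG14686: ΔΔCt = (27.77−20.89) − (24.49−20.96) = 6.88 − 3.53 = 3.35; fold change = 2^-3.35 = 0.098
CG6115: ΔΔCt = (26.56−20.89) − (31.84−20.96) = 5.67 − 10.88 = -5.21; fold change = 2^5.21 = 37.014
CG12897: ΔΔCt = (25.41−20.89) − (21.40−20.96) = 4.52 − 0.44 = 4.08; fold change = 2^-4.08 = 0.059
CG6115 has the largest |ΔΔCt| = 5.21.

37.014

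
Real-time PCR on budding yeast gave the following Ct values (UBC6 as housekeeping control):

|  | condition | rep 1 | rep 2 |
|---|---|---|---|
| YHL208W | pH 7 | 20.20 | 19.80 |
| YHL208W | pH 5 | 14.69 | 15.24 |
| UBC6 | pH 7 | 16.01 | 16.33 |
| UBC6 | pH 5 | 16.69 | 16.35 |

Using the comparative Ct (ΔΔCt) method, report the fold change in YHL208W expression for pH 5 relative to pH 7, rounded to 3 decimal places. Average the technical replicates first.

41.788

Mean Ct: YHL208W pH 7 20.000; YHL208W pH 5 14.965; UBC6 pH 7 16.170; UBC6 pH 5 16.520
ΔCt(pH 7) = 20.000 − 16.170 = 3.830
ΔCt(pH 5) = 14.965 − 16.520 = -1.555
ΔΔCt = -1.555 − 3.830 = -5.385
Fold change = 2^(−(-5.385)) = 2^5.385 = 41.7875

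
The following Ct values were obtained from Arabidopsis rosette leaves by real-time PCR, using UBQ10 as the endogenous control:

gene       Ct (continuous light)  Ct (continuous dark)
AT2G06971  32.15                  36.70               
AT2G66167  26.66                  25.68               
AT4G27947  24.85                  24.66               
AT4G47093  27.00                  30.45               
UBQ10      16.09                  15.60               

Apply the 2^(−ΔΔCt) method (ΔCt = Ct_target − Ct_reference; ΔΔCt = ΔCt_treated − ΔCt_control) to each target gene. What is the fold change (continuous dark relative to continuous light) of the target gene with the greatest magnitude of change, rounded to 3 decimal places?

0.030

AT2G06971: ΔΔCt = (36.70−15.60) − (32.15−16.09) = 21.10 − 16.06 = 5.04; fold change = 2^-5.04 = 0.030
AT2G66167: ΔΔCt = (25.68−15.60) − (26.66−16.09) = 10.08 − 10.57 = -0.49; fold change = 2^0.49 = 1.404
AT4G27947: ΔΔCt = (24.66−15.60) − (24.85−16.09) = 9.06 − 8.76 = 0.30; fold change = 2^-0.30 = 0.812
AT4G47093: ΔΔCt = (30.45−15.60) − (27.00−16.09) = 14.85 − 10.91 = 3.94; fold change = 2^-3.94 = 0.065
AT2G06971 has the largest |ΔΔCt| = 5.04.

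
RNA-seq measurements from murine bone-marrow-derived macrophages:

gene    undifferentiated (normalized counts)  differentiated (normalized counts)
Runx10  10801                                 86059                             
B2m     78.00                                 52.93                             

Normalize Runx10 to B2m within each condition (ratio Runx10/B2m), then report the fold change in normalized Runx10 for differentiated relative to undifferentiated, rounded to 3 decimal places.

11.742

Runx10/B2m (undifferentiated) = 10801 / 78.00 = 138.47
Runx10/B2m (differentiated) = 86059 / 52.93 = 1625.9
Fold change = 1625.9 / 138.47 = 11.7415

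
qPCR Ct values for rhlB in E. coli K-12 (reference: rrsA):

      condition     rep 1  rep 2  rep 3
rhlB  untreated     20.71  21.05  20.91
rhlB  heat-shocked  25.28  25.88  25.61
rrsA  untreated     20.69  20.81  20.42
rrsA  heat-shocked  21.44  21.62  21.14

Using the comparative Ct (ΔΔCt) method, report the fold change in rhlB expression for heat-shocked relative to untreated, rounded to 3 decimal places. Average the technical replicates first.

0.065

Mean Ct: rhlB untreated 20.890; rhlB heat-shocked 25.590; rrsA untreated 20.640; rrsA heat-shocked 21.400
ΔCt(untreated) = 20.890 − 20.640 = 0.250
ΔCt(heat-shocked) = 25.590 − 21.400 = 4.190
ΔΔCt = 4.190 − 0.250 = 3.940
Fold change = 2^(−3.940) = 0.0652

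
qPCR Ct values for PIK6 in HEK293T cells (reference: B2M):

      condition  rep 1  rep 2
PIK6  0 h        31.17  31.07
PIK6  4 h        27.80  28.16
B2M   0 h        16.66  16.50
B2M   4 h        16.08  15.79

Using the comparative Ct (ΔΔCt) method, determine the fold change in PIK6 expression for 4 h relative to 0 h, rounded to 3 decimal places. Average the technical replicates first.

5.637

Mean Ct: PIK6 0 h 31.120; PIK6 4 h 27.980; B2M 0 h 16.580; B2M 4 h 15.935
ΔCt(0 h) = 31.120 − 16.580 = 14.540
ΔCt(4 h) = 27.980 − 15.935 = 12.045
ΔΔCt = 12.045 − 14.540 = -2.495
Fold change = 2^(−(-2.495)) = 2^2.495 = 5.6373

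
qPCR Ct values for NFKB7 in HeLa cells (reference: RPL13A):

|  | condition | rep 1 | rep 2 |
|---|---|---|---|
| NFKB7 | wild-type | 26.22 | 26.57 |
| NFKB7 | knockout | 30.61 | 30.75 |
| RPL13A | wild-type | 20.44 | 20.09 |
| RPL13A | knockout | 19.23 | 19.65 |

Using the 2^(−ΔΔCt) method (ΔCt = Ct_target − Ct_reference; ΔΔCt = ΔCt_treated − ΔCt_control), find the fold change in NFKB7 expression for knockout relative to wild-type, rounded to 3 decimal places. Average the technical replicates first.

Mean Ct: NFKB7 wild-type 26.395; NFKB7 knockout 30.680; RPL13A wild-type 20.265; RPL13A knockout 19.440
ΔCt(wild-type) = 26.395 − 20.265 = 6.130
ΔCt(knockout) = 30.680 − 19.440 = 11.240
ΔΔCt = 11.240 − 6.130 = 5.110
Fold change = 2^(−5.110) = 0.0290

0.029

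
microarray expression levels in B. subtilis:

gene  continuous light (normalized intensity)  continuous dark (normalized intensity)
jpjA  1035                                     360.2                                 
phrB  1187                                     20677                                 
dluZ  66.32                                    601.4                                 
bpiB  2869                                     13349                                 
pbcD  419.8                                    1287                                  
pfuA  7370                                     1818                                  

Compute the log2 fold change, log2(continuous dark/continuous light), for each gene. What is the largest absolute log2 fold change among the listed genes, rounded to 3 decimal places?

log2(360.2/1035) = -1.523  (jpjA)
log2(20677/1187) = 4.123  (phrB)
log2(601.4/66.32) = 3.181  (dluZ)
log2(13349/2869) = 2.218  (bpiB)
log2(1287/419.8) = 1.616  (pbcD)
log2(1818/7370) = -2.019  (pfuA)
The largest magnitude belongs to phrB.

4.123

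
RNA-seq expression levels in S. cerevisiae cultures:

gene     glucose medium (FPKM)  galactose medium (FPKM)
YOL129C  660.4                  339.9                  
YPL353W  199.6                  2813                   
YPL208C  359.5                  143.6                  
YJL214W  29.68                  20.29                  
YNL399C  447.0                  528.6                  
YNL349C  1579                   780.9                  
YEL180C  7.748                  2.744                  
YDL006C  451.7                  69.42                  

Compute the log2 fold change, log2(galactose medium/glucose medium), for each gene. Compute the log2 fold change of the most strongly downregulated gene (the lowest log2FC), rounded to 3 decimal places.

-2.702

log2(339.9/660.4) = -0.958  (YOL129C)
log2(2813/199.6) = 3.817  (YPL353W)
log2(143.6/359.5) = -1.324  (YPL208C)
log2(20.29/29.68) = -0.549  (YJL214W)
log2(528.6/447.0) = 0.242  (YNL399C)
log2(780.9/1579) = -1.016  (YNL349C)
log2(2.744/7.748) = -1.498  (YEL180C)
log2(69.42/451.7) = -2.702  (YDL006C)
YDL006C is most strongly downregulated.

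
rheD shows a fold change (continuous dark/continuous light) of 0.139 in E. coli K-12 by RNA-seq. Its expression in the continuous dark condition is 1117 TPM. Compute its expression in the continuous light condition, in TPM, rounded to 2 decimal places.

8035.97

continuous light expression = 1117 / 0.139 = 8035.97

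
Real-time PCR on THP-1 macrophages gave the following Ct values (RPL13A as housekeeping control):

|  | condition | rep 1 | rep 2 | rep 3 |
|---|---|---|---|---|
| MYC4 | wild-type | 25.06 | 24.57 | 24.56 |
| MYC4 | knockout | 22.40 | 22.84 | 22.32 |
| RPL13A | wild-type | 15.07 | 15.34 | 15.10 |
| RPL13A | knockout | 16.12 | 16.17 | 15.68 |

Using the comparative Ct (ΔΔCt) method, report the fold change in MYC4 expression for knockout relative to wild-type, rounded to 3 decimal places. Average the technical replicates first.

8.168

Mean Ct: MYC4 wild-type 24.730; MYC4 knockout 22.520; RPL13A wild-type 15.170; RPL13A knockout 15.990
ΔCt(wild-type) = 24.730 − 15.170 = 9.560
ΔCt(knockout) = 22.520 − 15.990 = 6.530
ΔΔCt = 6.530 − 9.560 = -3.030
Fold change = 2^(−(-3.030)) = 2^3.030 = 8.1681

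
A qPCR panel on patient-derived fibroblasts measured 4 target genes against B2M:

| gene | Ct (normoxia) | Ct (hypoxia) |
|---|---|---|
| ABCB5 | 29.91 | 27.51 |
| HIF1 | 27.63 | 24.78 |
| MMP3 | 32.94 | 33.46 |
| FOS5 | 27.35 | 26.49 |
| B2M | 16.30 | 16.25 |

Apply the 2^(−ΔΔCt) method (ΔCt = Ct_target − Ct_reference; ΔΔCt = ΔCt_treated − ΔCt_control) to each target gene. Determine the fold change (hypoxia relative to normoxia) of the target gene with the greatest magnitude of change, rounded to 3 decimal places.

6.964

ABCB5: ΔΔCt = (27.51−16.25) − (29.91−16.30) = 11.26 − 13.61 = -2.35; fold change = 2^2.35 = 5.098
HIF1: ΔΔCt = (24.78−16.25) − (27.63−16.30) = 8.53 − 11.33 = -2.80; fold change = 2^2.80 = 6.964
MMP3: ΔΔCt = (33.46−16.25) − (32.94−16.30) = 17.21 − 16.64 = 0.57; fold change = 2^-0.57 = 0.674
FOS5: ΔΔCt = (26.49−16.25) − (27.35−16.30) = 10.24 − 11.05 = -0.81; fold change = 2^0.81 = 1.753
HIF1 has the largest |ΔΔCt| = 2.80.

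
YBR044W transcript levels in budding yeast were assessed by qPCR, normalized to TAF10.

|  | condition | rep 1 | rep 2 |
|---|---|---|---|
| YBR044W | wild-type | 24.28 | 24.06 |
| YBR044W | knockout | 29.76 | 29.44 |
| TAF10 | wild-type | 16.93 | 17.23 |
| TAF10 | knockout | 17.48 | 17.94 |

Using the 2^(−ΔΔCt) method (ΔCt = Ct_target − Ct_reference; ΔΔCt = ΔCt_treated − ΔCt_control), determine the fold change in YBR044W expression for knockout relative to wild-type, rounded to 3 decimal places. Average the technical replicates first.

Mean Ct: YBR044W wild-type 24.170; YBR044W knockout 29.600; TAF10 wild-type 17.080; TAF10 knockout 17.710
ΔCt(wild-type) = 24.170 − 17.080 = 7.090
ΔCt(knockout) = 29.600 − 17.710 = 11.890
ΔΔCt = 11.890 − 7.090 = 4.800
Fold change = 2^(−4.800) = 0.0359

0.036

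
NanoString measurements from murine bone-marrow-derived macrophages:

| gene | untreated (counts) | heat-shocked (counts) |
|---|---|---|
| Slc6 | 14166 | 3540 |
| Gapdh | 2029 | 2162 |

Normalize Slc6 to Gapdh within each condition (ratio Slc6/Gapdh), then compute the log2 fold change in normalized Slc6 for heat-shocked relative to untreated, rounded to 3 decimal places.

-2.092

Slc6/Gapdh (untreated) = 14166 / 2029 = 6.9818
Slc6/Gapdh (heat-shocked) = 3540 / 2162 = 1.6374
Fold change = 1.6374 / 6.9818 = 0.2345
log2(0.2345) = -2.0922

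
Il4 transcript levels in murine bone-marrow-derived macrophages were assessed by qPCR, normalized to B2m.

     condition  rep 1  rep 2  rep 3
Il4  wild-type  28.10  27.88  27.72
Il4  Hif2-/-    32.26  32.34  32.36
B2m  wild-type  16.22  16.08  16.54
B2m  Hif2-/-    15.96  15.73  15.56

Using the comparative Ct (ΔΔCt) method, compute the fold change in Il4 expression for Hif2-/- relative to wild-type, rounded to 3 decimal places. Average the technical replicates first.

Mean Ct: Il4 wild-type 27.900; Il4 Hif2-/- 32.320; B2m wild-type 16.280; B2m Hif2-/- 15.750
ΔCt(wild-type) = 27.900 − 16.280 = 11.620
ΔCt(Hif2-/-) = 32.320 − 15.750 = 16.570
ΔΔCt = 16.570 − 11.620 = 4.950
Fold change = 2^(−4.950) = 0.0324

0.032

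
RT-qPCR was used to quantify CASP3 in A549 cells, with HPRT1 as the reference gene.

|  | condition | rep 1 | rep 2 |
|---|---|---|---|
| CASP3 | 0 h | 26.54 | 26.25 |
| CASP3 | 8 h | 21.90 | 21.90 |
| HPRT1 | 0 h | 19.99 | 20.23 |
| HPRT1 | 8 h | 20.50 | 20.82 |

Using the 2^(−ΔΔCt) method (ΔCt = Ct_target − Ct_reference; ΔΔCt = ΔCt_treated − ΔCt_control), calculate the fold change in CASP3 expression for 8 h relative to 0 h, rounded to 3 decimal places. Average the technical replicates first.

33.014

Mean Ct: CASP3 0 h 26.395; CASP3 8 h 21.900; HPRT1 0 h 20.110; HPRT1 8 h 20.660
ΔCt(0 h) = 26.395 − 20.110 = 6.285
ΔCt(8 h) = 21.900 − 20.660 = 1.240
ΔΔCt = 1.240 − 6.285 = -5.045
Fold change = 2^(−(-5.045)) = 2^5.045 = 33.0139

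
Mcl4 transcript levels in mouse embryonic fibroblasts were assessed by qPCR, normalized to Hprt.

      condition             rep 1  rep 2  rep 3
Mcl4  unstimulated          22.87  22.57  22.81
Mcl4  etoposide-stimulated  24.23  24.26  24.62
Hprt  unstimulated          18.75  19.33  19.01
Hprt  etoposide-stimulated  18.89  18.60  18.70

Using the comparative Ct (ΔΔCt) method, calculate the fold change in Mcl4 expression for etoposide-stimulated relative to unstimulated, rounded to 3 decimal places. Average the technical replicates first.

0.264

Mean Ct: Mcl4 unstimulated 22.750; Mcl4 etoposide-stimulated 24.370; Hprt unstimulated 19.030; Hprt etoposide-stimulated 18.730
ΔCt(unstimulated) = 22.750 − 19.030 = 3.720
ΔCt(etoposide-stimulated) = 24.370 − 18.730 = 5.640
ΔΔCt = 5.640 − 3.720 = 1.920
Fold change = 2^(−1.920) = 0.2643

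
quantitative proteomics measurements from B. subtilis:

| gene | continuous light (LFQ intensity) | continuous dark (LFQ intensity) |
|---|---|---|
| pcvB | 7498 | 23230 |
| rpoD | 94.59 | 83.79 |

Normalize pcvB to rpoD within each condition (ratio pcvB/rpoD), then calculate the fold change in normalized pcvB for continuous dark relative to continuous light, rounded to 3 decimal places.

pcvB/rpoD (continuous light) = 7498 / 94.59 = 79.268
pcvB/rpoD (continuous dark) = 23230 / 83.79 = 277.24
Fold change = 277.24 / 79.268 = 3.4975

3.497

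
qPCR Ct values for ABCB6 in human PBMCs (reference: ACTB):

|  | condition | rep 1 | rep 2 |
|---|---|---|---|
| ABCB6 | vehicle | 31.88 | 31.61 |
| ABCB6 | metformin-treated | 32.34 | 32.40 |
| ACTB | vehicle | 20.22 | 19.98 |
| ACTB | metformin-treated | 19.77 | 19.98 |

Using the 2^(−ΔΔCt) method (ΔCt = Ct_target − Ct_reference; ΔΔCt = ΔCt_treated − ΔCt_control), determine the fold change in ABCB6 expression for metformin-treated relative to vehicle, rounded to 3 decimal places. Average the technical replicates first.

0.555

Mean Ct: ABCB6 vehicle 31.745; ABCB6 metformin-treated 32.370; ACTB vehicle 20.100; ACTB metformin-treated 19.875
ΔCt(vehicle) = 31.745 − 20.100 = 11.645
ΔCt(metformin-treated) = 32.370 − 19.875 = 12.495
ΔΔCt = 12.495 − 11.645 = 0.850
Fold change = 2^(−0.850) = 0.5548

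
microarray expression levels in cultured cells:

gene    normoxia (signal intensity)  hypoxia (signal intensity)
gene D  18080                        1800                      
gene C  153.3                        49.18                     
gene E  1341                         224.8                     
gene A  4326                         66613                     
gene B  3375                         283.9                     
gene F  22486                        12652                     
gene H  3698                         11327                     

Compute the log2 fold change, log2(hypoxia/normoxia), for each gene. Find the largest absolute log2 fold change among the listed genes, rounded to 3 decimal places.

log2(1800/18080) = -3.328  (gene D)
log2(49.18/153.3) = -1.640  (gene C)
log2(224.8/1341) = -2.577  (gene E)
log2(66613/4326) = 3.945  (gene A)
log2(283.9/3375) = -3.571  (gene B)
log2(12652/22486) = -0.830  (gene F)
log2(11327/3698) = 1.615  (gene H)
The largest magnitude belongs to gene A.

3.945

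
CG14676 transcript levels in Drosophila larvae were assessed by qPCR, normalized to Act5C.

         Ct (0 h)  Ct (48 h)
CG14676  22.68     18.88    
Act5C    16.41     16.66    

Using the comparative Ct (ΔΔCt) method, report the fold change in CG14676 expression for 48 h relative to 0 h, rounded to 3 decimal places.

16.564

ΔCt(0 h) = 22.680 − 16.410 = 6.270
ΔCt(48 h) = 18.880 − 16.660 = 2.220
ΔΔCt = 2.220 − 6.270 = -4.050
Fold change = 2^(−(-4.050)) = 2^4.050 = 16.5642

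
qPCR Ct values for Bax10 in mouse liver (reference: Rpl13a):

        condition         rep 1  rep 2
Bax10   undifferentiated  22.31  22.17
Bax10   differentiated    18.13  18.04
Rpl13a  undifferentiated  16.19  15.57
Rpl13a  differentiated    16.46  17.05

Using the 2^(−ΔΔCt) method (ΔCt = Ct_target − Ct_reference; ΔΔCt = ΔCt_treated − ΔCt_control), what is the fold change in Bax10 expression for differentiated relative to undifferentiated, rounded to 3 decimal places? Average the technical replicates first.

Mean Ct: Bax10 undifferentiated 22.240; Bax10 differentiated 18.085; Rpl13a undifferentiated 15.880; Rpl13a differentiated 16.755
ΔCt(undifferentiated) = 22.240 − 15.880 = 6.360
ΔCt(differentiated) = 18.085 − 16.755 = 1.330
ΔΔCt = 1.330 − 6.360 = -5.030
Fold change = 2^(−(-5.030)) = 2^5.030 = 32.6724

32.672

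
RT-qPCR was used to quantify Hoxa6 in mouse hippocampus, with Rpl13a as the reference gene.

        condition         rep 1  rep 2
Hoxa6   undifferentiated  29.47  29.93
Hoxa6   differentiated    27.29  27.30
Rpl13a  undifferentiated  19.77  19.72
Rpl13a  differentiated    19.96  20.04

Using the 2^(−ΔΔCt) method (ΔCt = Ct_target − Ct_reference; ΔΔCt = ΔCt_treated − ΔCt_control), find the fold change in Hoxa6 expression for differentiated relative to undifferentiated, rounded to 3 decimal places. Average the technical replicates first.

6.320

Mean Ct: Hoxa6 undifferentiated 29.700; Hoxa6 differentiated 27.295; Rpl13a undifferentiated 19.745; Rpl13a differentiated 20.000
ΔCt(undifferentiated) = 29.700 − 19.745 = 9.955
ΔCt(differentiated) = 27.295 − 20.000 = 7.295
ΔΔCt = 7.295 − 9.955 = -2.660
Fold change = 2^(−(-2.660)) = 2^2.660 = 6.3203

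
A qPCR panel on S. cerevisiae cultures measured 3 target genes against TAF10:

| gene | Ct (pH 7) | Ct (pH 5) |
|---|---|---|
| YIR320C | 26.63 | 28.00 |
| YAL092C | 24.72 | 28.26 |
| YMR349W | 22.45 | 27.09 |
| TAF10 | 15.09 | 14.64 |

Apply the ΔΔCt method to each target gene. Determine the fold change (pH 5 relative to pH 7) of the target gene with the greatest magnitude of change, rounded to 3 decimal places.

YIR320C: ΔΔCt = (28.00−14.64) − (26.63−15.09) = 13.36 − 11.54 = 1.82; fold change = 2^-1.82 = 0.283
YAL092C: ΔΔCt = (28.26−14.64) − (24.72−15.09) = 13.62 − 9.63 = 3.99; fold change = 2^-3.99 = 0.063
YMR349W: ΔΔCt = (27.09−14.64) − (22.45−15.09) = 12.45 − 7.36 = 5.09; fold change = 2^-5.09 = 0.029
YMR349W has the largest |ΔΔCt| = 5.09.

0.029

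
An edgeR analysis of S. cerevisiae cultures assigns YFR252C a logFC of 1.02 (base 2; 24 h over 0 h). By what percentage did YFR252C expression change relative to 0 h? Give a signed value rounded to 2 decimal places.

Fold change = 2^(1.02) = 2.0279
Percent change = (FC − 1) × 100% = (2.0279 − 1) × 100 = 102.79%

102.79%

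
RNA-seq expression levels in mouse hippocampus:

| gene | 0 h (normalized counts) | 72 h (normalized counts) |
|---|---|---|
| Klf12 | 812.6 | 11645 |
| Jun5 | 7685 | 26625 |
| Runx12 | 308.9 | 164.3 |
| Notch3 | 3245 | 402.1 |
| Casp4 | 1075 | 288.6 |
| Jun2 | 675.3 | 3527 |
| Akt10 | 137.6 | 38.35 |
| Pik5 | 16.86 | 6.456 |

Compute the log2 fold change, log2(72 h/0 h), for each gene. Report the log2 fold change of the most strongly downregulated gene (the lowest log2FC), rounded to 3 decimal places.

-3.013

log2(11645/812.6) = 3.841  (Klf12)
log2(26625/7685) = 1.793  (Jun5)
log2(164.3/308.9) = -0.911  (Runx12)
log2(402.1/3245) = -3.013  (Notch3)
log2(288.6/1075) = -1.897  (Casp4)
log2(3527/675.3) = 2.385  (Jun2)
log2(38.35/137.6) = -1.843  (Akt10)
log2(6.456/16.86) = -1.385  (Pik5)
Notch3 is most strongly downregulated.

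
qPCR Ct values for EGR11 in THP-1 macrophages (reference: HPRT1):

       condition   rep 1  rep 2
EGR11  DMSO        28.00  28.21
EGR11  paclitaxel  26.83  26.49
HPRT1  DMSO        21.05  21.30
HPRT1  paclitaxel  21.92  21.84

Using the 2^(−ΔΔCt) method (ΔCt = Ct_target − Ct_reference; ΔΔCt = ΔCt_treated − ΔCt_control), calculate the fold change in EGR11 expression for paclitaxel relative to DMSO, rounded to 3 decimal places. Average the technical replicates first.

Mean Ct: EGR11 DMSO 28.105; EGR11 paclitaxel 26.660; HPRT1 DMSO 21.175; HPRT1 paclitaxel 21.880
ΔCt(DMSO) = 28.105 − 21.175 = 6.930
ΔCt(paclitaxel) = 26.660 − 21.880 = 4.780
ΔΔCt = 4.780 − 6.930 = -2.150
Fold change = 2^(−(-2.150)) = 2^2.150 = 4.4383

4.438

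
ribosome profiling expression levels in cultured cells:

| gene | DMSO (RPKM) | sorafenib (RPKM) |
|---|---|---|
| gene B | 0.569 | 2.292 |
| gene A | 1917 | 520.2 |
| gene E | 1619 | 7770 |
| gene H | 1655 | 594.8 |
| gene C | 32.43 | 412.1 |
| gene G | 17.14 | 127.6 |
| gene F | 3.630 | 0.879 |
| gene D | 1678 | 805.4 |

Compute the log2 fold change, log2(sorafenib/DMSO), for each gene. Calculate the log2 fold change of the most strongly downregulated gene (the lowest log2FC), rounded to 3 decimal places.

log2(2.292/0.569) = 2.010  (gene B)
log2(520.2/1917) = -1.882  (gene A)
log2(7770/1619) = 2.263  (gene E)
log2(594.8/1655) = -1.476  (gene H)
log2(412.1/32.43) = 3.668  (gene C)
log2(127.6/17.14) = 2.896  (gene G)
log2(0.879/3.630) = -2.046  (gene F)
log2(805.4/1678) = -1.059  (gene D)
gene F is most strongly downregulated.

-2.046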